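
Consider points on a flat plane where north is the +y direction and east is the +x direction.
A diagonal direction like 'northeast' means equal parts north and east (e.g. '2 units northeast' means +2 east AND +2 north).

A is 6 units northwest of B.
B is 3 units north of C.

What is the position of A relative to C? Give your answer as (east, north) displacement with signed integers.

Answer: A is at (east=-6, north=9) relative to C.

Derivation:
Place C at the origin (east=0, north=0).
  B is 3 units north of C: delta (east=+0, north=+3); B at (east=0, north=3).
  A is 6 units northwest of B: delta (east=-6, north=+6); A at (east=-6, north=9).
Therefore A relative to C: (east=-6, north=9).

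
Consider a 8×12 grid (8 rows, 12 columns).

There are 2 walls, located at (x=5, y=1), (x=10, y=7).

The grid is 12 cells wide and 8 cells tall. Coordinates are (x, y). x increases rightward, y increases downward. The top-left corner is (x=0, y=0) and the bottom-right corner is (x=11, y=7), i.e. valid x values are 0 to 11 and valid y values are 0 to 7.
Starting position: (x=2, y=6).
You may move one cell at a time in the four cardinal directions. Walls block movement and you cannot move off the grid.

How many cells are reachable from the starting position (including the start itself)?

BFS flood-fill from (x=2, y=6):
  Distance 0: (x=2, y=6)
  Distance 1: (x=2, y=5), (x=1, y=6), (x=3, y=6), (x=2, y=7)
  Distance 2: (x=2, y=4), (x=1, y=5), (x=3, y=5), (x=0, y=6), (x=4, y=6), (x=1, y=7), (x=3, y=7)
  Distance 3: (x=2, y=3), (x=1, y=4), (x=3, y=4), (x=0, y=5), (x=4, y=5), (x=5, y=6), (x=0, y=7), (x=4, y=7)
  Distance 4: (x=2, y=2), (x=1, y=3), (x=3, y=3), (x=0, y=4), (x=4, y=4), (x=5, y=5), (x=6, y=6), (x=5, y=7)
  Distance 5: (x=2, y=1), (x=1, y=2), (x=3, y=2), (x=0, y=3), (x=4, y=3), (x=5, y=4), (x=6, y=5), (x=7, y=6), (x=6, y=7)
  Distance 6: (x=2, y=0), (x=1, y=1), (x=3, y=1), (x=0, y=2), (x=4, y=2), (x=5, y=3), (x=6, y=4), (x=7, y=5), (x=8, y=6), (x=7, y=7)
  Distance 7: (x=1, y=0), (x=3, y=0), (x=0, y=1), (x=4, y=1), (x=5, y=2), (x=6, y=3), (x=7, y=4), (x=8, y=5), (x=9, y=6), (x=8, y=7)
  Distance 8: (x=0, y=0), (x=4, y=0), (x=6, y=2), (x=7, y=3), (x=8, y=4), (x=9, y=5), (x=10, y=6), (x=9, y=7)
  Distance 9: (x=5, y=0), (x=6, y=1), (x=7, y=2), (x=8, y=3), (x=9, y=4), (x=10, y=5), (x=11, y=6)
  Distance 10: (x=6, y=0), (x=7, y=1), (x=8, y=2), (x=9, y=3), (x=10, y=4), (x=11, y=5), (x=11, y=7)
  Distance 11: (x=7, y=0), (x=8, y=1), (x=9, y=2), (x=10, y=3), (x=11, y=4)
  Distance 12: (x=8, y=0), (x=9, y=1), (x=10, y=2), (x=11, y=3)
  Distance 13: (x=9, y=0), (x=10, y=1), (x=11, y=2)
  Distance 14: (x=10, y=0), (x=11, y=1)
  Distance 15: (x=11, y=0)
Total reachable: 94 (grid has 94 open cells total)

Answer: Reachable cells: 94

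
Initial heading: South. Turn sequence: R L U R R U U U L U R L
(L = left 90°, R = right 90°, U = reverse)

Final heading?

Start: South
  R (right (90° clockwise)) -> West
  L (left (90° counter-clockwise)) -> South
  U (U-turn (180°)) -> North
  R (right (90° clockwise)) -> East
  R (right (90° clockwise)) -> South
  U (U-turn (180°)) -> North
  U (U-turn (180°)) -> South
  U (U-turn (180°)) -> North
  L (left (90° counter-clockwise)) -> West
  U (U-turn (180°)) -> East
  R (right (90° clockwise)) -> South
  L (left (90° counter-clockwise)) -> East
Final: East

Answer: Final heading: East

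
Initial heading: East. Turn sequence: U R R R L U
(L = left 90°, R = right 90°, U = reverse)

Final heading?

Start: East
  U (U-turn (180°)) -> West
  R (right (90° clockwise)) -> North
  R (right (90° clockwise)) -> East
  R (right (90° clockwise)) -> South
  L (left (90° counter-clockwise)) -> East
  U (U-turn (180°)) -> West
Final: West

Answer: Final heading: West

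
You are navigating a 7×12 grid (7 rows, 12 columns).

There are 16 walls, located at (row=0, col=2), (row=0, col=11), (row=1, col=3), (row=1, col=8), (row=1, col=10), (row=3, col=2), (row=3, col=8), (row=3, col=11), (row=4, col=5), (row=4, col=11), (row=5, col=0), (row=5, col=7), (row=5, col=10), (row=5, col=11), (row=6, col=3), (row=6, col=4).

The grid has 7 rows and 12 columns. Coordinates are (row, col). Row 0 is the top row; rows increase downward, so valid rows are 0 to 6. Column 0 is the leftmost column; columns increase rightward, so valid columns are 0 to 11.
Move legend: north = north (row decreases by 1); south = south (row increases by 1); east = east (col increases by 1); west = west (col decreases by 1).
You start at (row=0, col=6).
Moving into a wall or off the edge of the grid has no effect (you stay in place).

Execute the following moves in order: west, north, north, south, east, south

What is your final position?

Answer: Final position: (row=2, col=6)

Derivation:
Start: (row=0, col=6)
  west (west): (row=0, col=6) -> (row=0, col=5)
  north (north): blocked, stay at (row=0, col=5)
  north (north): blocked, stay at (row=0, col=5)
  south (south): (row=0, col=5) -> (row=1, col=5)
  east (east): (row=1, col=5) -> (row=1, col=6)
  south (south): (row=1, col=6) -> (row=2, col=6)
Final: (row=2, col=6)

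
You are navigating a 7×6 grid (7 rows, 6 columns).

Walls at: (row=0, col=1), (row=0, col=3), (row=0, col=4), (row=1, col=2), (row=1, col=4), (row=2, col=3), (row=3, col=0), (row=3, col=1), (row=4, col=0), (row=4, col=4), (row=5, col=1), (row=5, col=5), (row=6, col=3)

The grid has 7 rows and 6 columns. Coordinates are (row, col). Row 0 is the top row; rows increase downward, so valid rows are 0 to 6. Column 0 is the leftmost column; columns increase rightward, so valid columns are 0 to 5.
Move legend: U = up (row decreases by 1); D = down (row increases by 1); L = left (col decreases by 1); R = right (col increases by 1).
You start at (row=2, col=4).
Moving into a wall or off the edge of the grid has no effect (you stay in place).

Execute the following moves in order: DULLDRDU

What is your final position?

Answer: Final position: (row=3, col=5)

Derivation:
Start: (row=2, col=4)
  D (down): (row=2, col=4) -> (row=3, col=4)
  U (up): (row=3, col=4) -> (row=2, col=4)
  L (left): blocked, stay at (row=2, col=4)
  L (left): blocked, stay at (row=2, col=4)
  D (down): (row=2, col=4) -> (row=3, col=4)
  R (right): (row=3, col=4) -> (row=3, col=5)
  D (down): (row=3, col=5) -> (row=4, col=5)
  U (up): (row=4, col=5) -> (row=3, col=5)
Final: (row=3, col=5)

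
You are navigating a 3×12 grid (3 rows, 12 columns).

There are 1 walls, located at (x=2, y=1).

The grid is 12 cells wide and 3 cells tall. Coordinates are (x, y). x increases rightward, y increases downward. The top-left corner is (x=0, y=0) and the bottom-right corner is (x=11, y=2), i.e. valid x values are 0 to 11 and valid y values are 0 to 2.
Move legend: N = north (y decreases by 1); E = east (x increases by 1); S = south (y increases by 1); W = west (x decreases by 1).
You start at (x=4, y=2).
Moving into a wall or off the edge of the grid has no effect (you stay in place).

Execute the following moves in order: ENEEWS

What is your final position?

Start: (x=4, y=2)
  E (east): (x=4, y=2) -> (x=5, y=2)
  N (north): (x=5, y=2) -> (x=5, y=1)
  E (east): (x=5, y=1) -> (x=6, y=1)
  E (east): (x=6, y=1) -> (x=7, y=1)
  W (west): (x=7, y=1) -> (x=6, y=1)
  S (south): (x=6, y=1) -> (x=6, y=2)
Final: (x=6, y=2)

Answer: Final position: (x=6, y=2)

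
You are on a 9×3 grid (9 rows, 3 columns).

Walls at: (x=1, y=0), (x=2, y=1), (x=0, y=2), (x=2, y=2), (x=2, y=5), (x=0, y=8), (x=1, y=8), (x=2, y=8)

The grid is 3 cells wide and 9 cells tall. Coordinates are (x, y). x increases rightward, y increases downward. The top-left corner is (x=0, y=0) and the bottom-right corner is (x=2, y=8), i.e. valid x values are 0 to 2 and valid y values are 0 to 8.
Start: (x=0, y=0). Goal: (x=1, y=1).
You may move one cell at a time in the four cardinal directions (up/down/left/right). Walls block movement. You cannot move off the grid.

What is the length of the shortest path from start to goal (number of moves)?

BFS from (x=0, y=0) until reaching (x=1, y=1):
  Distance 0: (x=0, y=0)
  Distance 1: (x=0, y=1)
  Distance 2: (x=1, y=1)  <- goal reached here
One shortest path (2 moves): (x=0, y=0) -> (x=0, y=1) -> (x=1, y=1)

Answer: Shortest path length: 2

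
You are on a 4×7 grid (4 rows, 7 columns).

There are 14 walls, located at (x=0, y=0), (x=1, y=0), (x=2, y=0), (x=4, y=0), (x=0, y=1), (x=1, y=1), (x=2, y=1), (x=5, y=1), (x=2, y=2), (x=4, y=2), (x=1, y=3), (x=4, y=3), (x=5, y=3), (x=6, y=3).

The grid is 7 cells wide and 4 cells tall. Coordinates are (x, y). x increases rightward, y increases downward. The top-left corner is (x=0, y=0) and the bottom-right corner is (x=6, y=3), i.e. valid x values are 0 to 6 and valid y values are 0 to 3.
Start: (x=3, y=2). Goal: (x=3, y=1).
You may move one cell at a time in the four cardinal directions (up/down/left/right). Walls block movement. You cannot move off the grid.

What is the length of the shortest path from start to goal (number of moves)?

BFS from (x=3, y=2) until reaching (x=3, y=1):
  Distance 0: (x=3, y=2)
  Distance 1: (x=3, y=1), (x=3, y=3)  <- goal reached here
One shortest path (1 moves): (x=3, y=2) -> (x=3, y=1)

Answer: Shortest path length: 1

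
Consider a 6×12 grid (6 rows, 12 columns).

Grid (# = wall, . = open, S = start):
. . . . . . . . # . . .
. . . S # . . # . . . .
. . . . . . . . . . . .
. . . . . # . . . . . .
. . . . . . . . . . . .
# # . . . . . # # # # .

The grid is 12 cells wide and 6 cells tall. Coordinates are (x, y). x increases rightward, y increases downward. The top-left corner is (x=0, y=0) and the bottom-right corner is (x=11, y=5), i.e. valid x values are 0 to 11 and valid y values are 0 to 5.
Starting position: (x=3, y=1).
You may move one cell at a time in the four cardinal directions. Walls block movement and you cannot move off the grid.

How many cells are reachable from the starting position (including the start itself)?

Answer: Reachable cells: 62

Derivation:
BFS flood-fill from (x=3, y=1):
  Distance 0: (x=3, y=1)
  Distance 1: (x=3, y=0), (x=2, y=1), (x=3, y=2)
  Distance 2: (x=2, y=0), (x=4, y=0), (x=1, y=1), (x=2, y=2), (x=4, y=2), (x=3, y=3)
  Distance 3: (x=1, y=0), (x=5, y=0), (x=0, y=1), (x=1, y=2), (x=5, y=2), (x=2, y=3), (x=4, y=3), (x=3, y=4)
  Distance 4: (x=0, y=0), (x=6, y=0), (x=5, y=1), (x=0, y=2), (x=6, y=2), (x=1, y=3), (x=2, y=4), (x=4, y=4), (x=3, y=5)
  Distance 5: (x=7, y=0), (x=6, y=1), (x=7, y=2), (x=0, y=3), (x=6, y=3), (x=1, y=4), (x=5, y=4), (x=2, y=5), (x=4, y=5)
  Distance 6: (x=8, y=2), (x=7, y=3), (x=0, y=4), (x=6, y=4), (x=5, y=5)
  Distance 7: (x=8, y=1), (x=9, y=2), (x=8, y=3), (x=7, y=4), (x=6, y=5)
  Distance 8: (x=9, y=1), (x=10, y=2), (x=9, y=3), (x=8, y=4)
  Distance 9: (x=9, y=0), (x=10, y=1), (x=11, y=2), (x=10, y=3), (x=9, y=4)
  Distance 10: (x=10, y=0), (x=11, y=1), (x=11, y=3), (x=10, y=4)
  Distance 11: (x=11, y=0), (x=11, y=4)
  Distance 12: (x=11, y=5)
Total reachable: 62 (grid has 62 open cells total)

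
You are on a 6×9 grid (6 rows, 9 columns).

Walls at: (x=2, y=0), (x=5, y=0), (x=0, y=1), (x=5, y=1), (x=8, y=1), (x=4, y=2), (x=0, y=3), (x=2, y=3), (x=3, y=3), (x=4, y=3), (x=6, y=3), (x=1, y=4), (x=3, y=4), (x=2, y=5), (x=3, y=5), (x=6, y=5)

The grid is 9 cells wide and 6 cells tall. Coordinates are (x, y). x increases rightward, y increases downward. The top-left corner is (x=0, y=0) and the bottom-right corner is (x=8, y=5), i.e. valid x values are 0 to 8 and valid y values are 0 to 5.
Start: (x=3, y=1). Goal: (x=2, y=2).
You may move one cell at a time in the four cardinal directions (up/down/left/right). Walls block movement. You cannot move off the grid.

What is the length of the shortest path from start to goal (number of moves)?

BFS from (x=3, y=1) until reaching (x=2, y=2):
  Distance 0: (x=3, y=1)
  Distance 1: (x=3, y=0), (x=2, y=1), (x=4, y=1), (x=3, y=2)
  Distance 2: (x=4, y=0), (x=1, y=1), (x=2, y=2)  <- goal reached here
One shortest path (2 moves): (x=3, y=1) -> (x=2, y=1) -> (x=2, y=2)

Answer: Shortest path length: 2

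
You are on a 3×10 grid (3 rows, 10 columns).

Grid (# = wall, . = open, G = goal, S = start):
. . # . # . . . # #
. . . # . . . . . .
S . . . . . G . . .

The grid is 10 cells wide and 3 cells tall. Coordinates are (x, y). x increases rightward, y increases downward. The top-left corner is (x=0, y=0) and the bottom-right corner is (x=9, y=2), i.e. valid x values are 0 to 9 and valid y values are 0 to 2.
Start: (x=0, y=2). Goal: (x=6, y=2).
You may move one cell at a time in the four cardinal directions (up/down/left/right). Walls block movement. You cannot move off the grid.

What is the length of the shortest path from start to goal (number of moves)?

BFS from (x=0, y=2) until reaching (x=6, y=2):
  Distance 0: (x=0, y=2)
  Distance 1: (x=0, y=1), (x=1, y=2)
  Distance 2: (x=0, y=0), (x=1, y=1), (x=2, y=2)
  Distance 3: (x=1, y=0), (x=2, y=1), (x=3, y=2)
  Distance 4: (x=4, y=2)
  Distance 5: (x=4, y=1), (x=5, y=2)
  Distance 6: (x=5, y=1), (x=6, y=2)  <- goal reached here
One shortest path (6 moves): (x=0, y=2) -> (x=1, y=2) -> (x=2, y=2) -> (x=3, y=2) -> (x=4, y=2) -> (x=5, y=2) -> (x=6, y=2)

Answer: Shortest path length: 6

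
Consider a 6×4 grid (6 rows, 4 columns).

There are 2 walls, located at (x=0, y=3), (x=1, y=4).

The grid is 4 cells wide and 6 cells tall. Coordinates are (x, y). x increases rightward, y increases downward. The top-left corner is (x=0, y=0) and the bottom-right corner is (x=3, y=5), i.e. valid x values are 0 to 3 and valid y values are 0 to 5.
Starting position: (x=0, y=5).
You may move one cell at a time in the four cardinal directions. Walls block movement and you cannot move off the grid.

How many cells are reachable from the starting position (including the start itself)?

BFS flood-fill from (x=0, y=5):
  Distance 0: (x=0, y=5)
  Distance 1: (x=0, y=4), (x=1, y=5)
  Distance 2: (x=2, y=5)
  Distance 3: (x=2, y=4), (x=3, y=5)
  Distance 4: (x=2, y=3), (x=3, y=4)
  Distance 5: (x=2, y=2), (x=1, y=3), (x=3, y=3)
  Distance 6: (x=2, y=1), (x=1, y=2), (x=3, y=2)
  Distance 7: (x=2, y=0), (x=1, y=1), (x=3, y=1), (x=0, y=2)
  Distance 8: (x=1, y=0), (x=3, y=0), (x=0, y=1)
  Distance 9: (x=0, y=0)
Total reachable: 22 (grid has 22 open cells total)

Answer: Reachable cells: 22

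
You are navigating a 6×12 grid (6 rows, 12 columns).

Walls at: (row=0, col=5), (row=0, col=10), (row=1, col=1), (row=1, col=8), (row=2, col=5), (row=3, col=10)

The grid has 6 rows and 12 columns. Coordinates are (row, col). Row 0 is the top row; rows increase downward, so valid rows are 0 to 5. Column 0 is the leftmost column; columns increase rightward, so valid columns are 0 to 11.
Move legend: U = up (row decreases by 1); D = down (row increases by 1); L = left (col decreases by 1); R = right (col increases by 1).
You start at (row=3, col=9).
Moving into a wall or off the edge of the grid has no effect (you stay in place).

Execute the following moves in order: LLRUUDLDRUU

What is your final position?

Start: (row=3, col=9)
  L (left): (row=3, col=9) -> (row=3, col=8)
  L (left): (row=3, col=8) -> (row=3, col=7)
  R (right): (row=3, col=7) -> (row=3, col=8)
  U (up): (row=3, col=8) -> (row=2, col=8)
  U (up): blocked, stay at (row=2, col=8)
  D (down): (row=2, col=8) -> (row=3, col=8)
  L (left): (row=3, col=8) -> (row=3, col=7)
  D (down): (row=3, col=7) -> (row=4, col=7)
  R (right): (row=4, col=7) -> (row=4, col=8)
  U (up): (row=4, col=8) -> (row=3, col=8)
  U (up): (row=3, col=8) -> (row=2, col=8)
Final: (row=2, col=8)

Answer: Final position: (row=2, col=8)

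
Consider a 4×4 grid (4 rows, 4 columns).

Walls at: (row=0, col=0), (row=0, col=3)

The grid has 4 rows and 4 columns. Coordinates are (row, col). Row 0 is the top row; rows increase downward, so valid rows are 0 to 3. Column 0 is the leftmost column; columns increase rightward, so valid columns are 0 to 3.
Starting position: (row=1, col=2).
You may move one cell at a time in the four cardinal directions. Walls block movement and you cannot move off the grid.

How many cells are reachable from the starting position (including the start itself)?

Answer: Reachable cells: 14

Derivation:
BFS flood-fill from (row=1, col=2):
  Distance 0: (row=1, col=2)
  Distance 1: (row=0, col=2), (row=1, col=1), (row=1, col=3), (row=2, col=2)
  Distance 2: (row=0, col=1), (row=1, col=0), (row=2, col=1), (row=2, col=3), (row=3, col=2)
  Distance 3: (row=2, col=0), (row=3, col=1), (row=3, col=3)
  Distance 4: (row=3, col=0)
Total reachable: 14 (grid has 14 open cells total)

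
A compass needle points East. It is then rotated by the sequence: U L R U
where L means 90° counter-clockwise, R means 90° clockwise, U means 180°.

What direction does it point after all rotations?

Start: East
  U (U-turn (180°)) -> West
  L (left (90° counter-clockwise)) -> South
  R (right (90° clockwise)) -> West
  U (U-turn (180°)) -> East
Final: East

Answer: Final heading: East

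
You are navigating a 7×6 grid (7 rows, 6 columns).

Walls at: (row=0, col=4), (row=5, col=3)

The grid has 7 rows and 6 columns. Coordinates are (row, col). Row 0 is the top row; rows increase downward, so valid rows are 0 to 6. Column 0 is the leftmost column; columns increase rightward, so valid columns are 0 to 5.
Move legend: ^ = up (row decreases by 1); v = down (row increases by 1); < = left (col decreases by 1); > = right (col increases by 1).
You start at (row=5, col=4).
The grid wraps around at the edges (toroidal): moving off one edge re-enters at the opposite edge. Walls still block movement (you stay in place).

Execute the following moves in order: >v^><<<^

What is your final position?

Start: (row=5, col=4)
  > (right): (row=5, col=4) -> (row=5, col=5)
  v (down): (row=5, col=5) -> (row=6, col=5)
  ^ (up): (row=6, col=5) -> (row=5, col=5)
  > (right): (row=5, col=5) -> (row=5, col=0)
  < (left): (row=5, col=0) -> (row=5, col=5)
  < (left): (row=5, col=5) -> (row=5, col=4)
  < (left): blocked, stay at (row=5, col=4)
  ^ (up): (row=5, col=4) -> (row=4, col=4)
Final: (row=4, col=4)

Answer: Final position: (row=4, col=4)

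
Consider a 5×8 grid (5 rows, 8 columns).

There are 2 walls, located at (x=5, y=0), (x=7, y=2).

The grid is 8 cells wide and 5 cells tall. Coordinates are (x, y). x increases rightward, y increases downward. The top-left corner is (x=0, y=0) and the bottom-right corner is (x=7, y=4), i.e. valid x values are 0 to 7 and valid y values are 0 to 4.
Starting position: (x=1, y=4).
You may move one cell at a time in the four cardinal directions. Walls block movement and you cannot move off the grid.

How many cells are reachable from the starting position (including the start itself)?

BFS flood-fill from (x=1, y=4):
  Distance 0: (x=1, y=4)
  Distance 1: (x=1, y=3), (x=0, y=4), (x=2, y=4)
  Distance 2: (x=1, y=2), (x=0, y=3), (x=2, y=3), (x=3, y=4)
  Distance 3: (x=1, y=1), (x=0, y=2), (x=2, y=2), (x=3, y=3), (x=4, y=4)
  Distance 4: (x=1, y=0), (x=0, y=1), (x=2, y=1), (x=3, y=2), (x=4, y=3), (x=5, y=4)
  Distance 5: (x=0, y=0), (x=2, y=0), (x=3, y=1), (x=4, y=2), (x=5, y=3), (x=6, y=4)
  Distance 6: (x=3, y=0), (x=4, y=1), (x=5, y=2), (x=6, y=3), (x=7, y=4)
  Distance 7: (x=4, y=0), (x=5, y=1), (x=6, y=2), (x=7, y=3)
  Distance 8: (x=6, y=1)
  Distance 9: (x=6, y=0), (x=7, y=1)
  Distance 10: (x=7, y=0)
Total reachable: 38 (grid has 38 open cells total)

Answer: Reachable cells: 38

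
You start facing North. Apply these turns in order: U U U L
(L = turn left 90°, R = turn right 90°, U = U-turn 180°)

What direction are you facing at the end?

Answer: Final heading: East

Derivation:
Start: North
  U (U-turn (180°)) -> South
  U (U-turn (180°)) -> North
  U (U-turn (180°)) -> South
  L (left (90° counter-clockwise)) -> East
Final: East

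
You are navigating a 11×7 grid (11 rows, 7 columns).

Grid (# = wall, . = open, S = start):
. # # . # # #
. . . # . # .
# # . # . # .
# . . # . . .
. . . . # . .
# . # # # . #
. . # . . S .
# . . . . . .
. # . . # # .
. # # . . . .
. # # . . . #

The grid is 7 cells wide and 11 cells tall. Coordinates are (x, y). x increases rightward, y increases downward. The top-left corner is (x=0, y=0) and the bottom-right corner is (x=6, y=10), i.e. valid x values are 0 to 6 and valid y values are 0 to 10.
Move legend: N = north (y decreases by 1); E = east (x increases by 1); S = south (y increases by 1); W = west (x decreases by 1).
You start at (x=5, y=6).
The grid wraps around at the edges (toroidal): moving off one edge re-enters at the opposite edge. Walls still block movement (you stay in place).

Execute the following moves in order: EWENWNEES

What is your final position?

Answer: Final position: (x=5, y=6)

Derivation:
Start: (x=5, y=6)
  E (east): (x=5, y=6) -> (x=6, y=6)
  W (west): (x=6, y=6) -> (x=5, y=6)
  E (east): (x=5, y=6) -> (x=6, y=6)
  N (north): blocked, stay at (x=6, y=6)
  W (west): (x=6, y=6) -> (x=5, y=6)
  N (north): (x=5, y=6) -> (x=5, y=5)
  E (east): blocked, stay at (x=5, y=5)
  E (east): blocked, stay at (x=5, y=5)
  S (south): (x=5, y=5) -> (x=5, y=6)
Final: (x=5, y=6)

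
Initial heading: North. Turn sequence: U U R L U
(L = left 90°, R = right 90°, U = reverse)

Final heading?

Start: North
  U (U-turn (180°)) -> South
  U (U-turn (180°)) -> North
  R (right (90° clockwise)) -> East
  L (left (90° counter-clockwise)) -> North
  U (U-turn (180°)) -> South
Final: South

Answer: Final heading: South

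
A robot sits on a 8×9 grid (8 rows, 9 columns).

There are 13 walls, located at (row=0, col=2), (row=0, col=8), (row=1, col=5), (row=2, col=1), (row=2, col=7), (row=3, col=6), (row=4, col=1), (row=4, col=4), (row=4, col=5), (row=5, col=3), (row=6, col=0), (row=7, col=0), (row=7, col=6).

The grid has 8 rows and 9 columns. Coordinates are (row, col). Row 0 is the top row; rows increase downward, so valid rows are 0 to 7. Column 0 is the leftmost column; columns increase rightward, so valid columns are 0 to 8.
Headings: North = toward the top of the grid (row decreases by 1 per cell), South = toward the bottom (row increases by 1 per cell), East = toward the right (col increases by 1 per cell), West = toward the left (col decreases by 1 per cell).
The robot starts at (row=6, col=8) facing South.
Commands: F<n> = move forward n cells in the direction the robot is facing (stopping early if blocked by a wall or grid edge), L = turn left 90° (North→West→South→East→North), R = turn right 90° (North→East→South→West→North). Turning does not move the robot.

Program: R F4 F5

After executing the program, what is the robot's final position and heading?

Answer: Final position: (row=6, col=1), facing West

Derivation:
Start: (row=6, col=8), facing South
  R: turn right, now facing West
  F4: move forward 4, now at (row=6, col=4)
  F5: move forward 3/5 (blocked), now at (row=6, col=1)
Final: (row=6, col=1), facing West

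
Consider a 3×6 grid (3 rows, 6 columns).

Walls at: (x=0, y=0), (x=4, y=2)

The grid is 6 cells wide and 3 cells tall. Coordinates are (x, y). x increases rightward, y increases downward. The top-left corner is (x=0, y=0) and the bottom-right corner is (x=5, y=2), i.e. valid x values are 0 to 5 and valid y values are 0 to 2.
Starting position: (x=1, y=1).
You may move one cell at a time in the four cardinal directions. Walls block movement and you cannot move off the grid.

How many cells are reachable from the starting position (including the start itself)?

BFS flood-fill from (x=1, y=1):
  Distance 0: (x=1, y=1)
  Distance 1: (x=1, y=0), (x=0, y=1), (x=2, y=1), (x=1, y=2)
  Distance 2: (x=2, y=0), (x=3, y=1), (x=0, y=2), (x=2, y=2)
  Distance 3: (x=3, y=0), (x=4, y=1), (x=3, y=2)
  Distance 4: (x=4, y=0), (x=5, y=1)
  Distance 5: (x=5, y=0), (x=5, y=2)
Total reachable: 16 (grid has 16 open cells total)

Answer: Reachable cells: 16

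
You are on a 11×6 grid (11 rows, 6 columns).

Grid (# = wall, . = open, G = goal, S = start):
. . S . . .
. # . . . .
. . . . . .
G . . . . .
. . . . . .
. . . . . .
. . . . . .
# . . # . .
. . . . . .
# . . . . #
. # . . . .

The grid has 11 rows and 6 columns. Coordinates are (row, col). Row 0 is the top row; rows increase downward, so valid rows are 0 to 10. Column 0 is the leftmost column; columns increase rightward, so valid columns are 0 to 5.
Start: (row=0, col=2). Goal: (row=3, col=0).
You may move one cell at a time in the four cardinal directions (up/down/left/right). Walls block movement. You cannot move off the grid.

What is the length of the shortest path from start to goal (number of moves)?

BFS from (row=0, col=2) until reaching (row=3, col=0):
  Distance 0: (row=0, col=2)
  Distance 1: (row=0, col=1), (row=0, col=3), (row=1, col=2)
  Distance 2: (row=0, col=0), (row=0, col=4), (row=1, col=3), (row=2, col=2)
  Distance 3: (row=0, col=5), (row=1, col=0), (row=1, col=4), (row=2, col=1), (row=2, col=3), (row=3, col=2)
  Distance 4: (row=1, col=5), (row=2, col=0), (row=2, col=4), (row=3, col=1), (row=3, col=3), (row=4, col=2)
  Distance 5: (row=2, col=5), (row=3, col=0), (row=3, col=4), (row=4, col=1), (row=4, col=3), (row=5, col=2)  <- goal reached here
One shortest path (5 moves): (row=0, col=2) -> (row=0, col=1) -> (row=0, col=0) -> (row=1, col=0) -> (row=2, col=0) -> (row=3, col=0)

Answer: Shortest path length: 5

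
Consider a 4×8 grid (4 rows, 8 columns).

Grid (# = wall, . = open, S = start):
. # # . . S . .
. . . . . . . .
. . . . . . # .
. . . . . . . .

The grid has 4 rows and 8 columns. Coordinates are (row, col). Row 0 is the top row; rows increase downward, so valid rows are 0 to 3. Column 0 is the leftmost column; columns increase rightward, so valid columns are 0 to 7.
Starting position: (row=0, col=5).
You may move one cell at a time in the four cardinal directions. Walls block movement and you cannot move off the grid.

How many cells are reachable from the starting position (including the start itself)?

Answer: Reachable cells: 29

Derivation:
BFS flood-fill from (row=0, col=5):
  Distance 0: (row=0, col=5)
  Distance 1: (row=0, col=4), (row=0, col=6), (row=1, col=5)
  Distance 2: (row=0, col=3), (row=0, col=7), (row=1, col=4), (row=1, col=6), (row=2, col=5)
  Distance 3: (row=1, col=3), (row=1, col=7), (row=2, col=4), (row=3, col=5)
  Distance 4: (row=1, col=2), (row=2, col=3), (row=2, col=7), (row=3, col=4), (row=3, col=6)
  Distance 5: (row=1, col=1), (row=2, col=2), (row=3, col=3), (row=3, col=7)
  Distance 6: (row=1, col=0), (row=2, col=1), (row=3, col=2)
  Distance 7: (row=0, col=0), (row=2, col=0), (row=3, col=1)
  Distance 8: (row=3, col=0)
Total reachable: 29 (grid has 29 open cells total)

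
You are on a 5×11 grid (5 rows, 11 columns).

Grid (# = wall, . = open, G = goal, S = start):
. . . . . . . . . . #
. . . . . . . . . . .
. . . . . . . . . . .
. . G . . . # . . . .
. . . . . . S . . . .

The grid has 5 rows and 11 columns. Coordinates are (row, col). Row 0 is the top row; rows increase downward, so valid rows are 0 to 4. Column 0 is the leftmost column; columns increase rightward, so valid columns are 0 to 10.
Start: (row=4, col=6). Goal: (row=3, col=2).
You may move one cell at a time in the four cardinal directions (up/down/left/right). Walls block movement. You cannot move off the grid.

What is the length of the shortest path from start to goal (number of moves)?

BFS from (row=4, col=6) until reaching (row=3, col=2):
  Distance 0: (row=4, col=6)
  Distance 1: (row=4, col=5), (row=4, col=7)
  Distance 2: (row=3, col=5), (row=3, col=7), (row=4, col=4), (row=4, col=8)
  Distance 3: (row=2, col=5), (row=2, col=7), (row=3, col=4), (row=3, col=8), (row=4, col=3), (row=4, col=9)
  Distance 4: (row=1, col=5), (row=1, col=7), (row=2, col=4), (row=2, col=6), (row=2, col=8), (row=3, col=3), (row=3, col=9), (row=4, col=2), (row=4, col=10)
  Distance 5: (row=0, col=5), (row=0, col=7), (row=1, col=4), (row=1, col=6), (row=1, col=8), (row=2, col=3), (row=2, col=9), (row=3, col=2), (row=3, col=10), (row=4, col=1)  <- goal reached here
One shortest path (5 moves): (row=4, col=6) -> (row=4, col=5) -> (row=4, col=4) -> (row=4, col=3) -> (row=4, col=2) -> (row=3, col=2)

Answer: Shortest path length: 5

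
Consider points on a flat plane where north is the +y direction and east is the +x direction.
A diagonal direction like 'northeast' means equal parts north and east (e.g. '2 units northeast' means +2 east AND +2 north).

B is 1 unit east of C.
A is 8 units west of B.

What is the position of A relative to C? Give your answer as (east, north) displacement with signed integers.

Place C at the origin (east=0, north=0).
  B is 1 unit east of C: delta (east=+1, north=+0); B at (east=1, north=0).
  A is 8 units west of B: delta (east=-8, north=+0); A at (east=-7, north=0).
Therefore A relative to C: (east=-7, north=0).

Answer: A is at (east=-7, north=0) relative to C.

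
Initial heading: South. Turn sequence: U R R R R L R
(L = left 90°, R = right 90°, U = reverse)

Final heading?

Answer: Final heading: North

Derivation:
Start: South
  U (U-turn (180°)) -> North
  R (right (90° clockwise)) -> East
  R (right (90° clockwise)) -> South
  R (right (90° clockwise)) -> West
  R (right (90° clockwise)) -> North
  L (left (90° counter-clockwise)) -> West
  R (right (90° clockwise)) -> North
Final: North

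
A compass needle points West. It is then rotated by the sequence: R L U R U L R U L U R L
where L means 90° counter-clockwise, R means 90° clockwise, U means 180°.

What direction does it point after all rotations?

Start: West
  R (right (90° clockwise)) -> North
  L (left (90° counter-clockwise)) -> West
  U (U-turn (180°)) -> East
  R (right (90° clockwise)) -> South
  U (U-turn (180°)) -> North
  L (left (90° counter-clockwise)) -> West
  R (right (90° clockwise)) -> North
  U (U-turn (180°)) -> South
  L (left (90° counter-clockwise)) -> East
  U (U-turn (180°)) -> West
  R (right (90° clockwise)) -> North
  L (left (90° counter-clockwise)) -> West
Final: West

Answer: Final heading: West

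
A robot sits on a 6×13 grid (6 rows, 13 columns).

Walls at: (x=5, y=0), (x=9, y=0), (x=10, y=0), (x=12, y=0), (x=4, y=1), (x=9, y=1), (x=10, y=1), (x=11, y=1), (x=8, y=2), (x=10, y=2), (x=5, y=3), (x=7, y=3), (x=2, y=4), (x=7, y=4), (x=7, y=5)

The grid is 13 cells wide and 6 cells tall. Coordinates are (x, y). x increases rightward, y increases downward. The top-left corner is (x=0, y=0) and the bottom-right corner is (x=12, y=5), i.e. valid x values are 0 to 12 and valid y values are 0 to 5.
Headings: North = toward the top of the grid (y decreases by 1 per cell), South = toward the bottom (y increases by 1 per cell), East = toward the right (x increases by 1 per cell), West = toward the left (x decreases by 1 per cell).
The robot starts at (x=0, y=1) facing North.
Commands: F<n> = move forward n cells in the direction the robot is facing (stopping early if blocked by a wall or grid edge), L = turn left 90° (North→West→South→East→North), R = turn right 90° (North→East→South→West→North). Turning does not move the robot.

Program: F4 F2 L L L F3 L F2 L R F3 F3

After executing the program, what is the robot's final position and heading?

Answer: Final position: (x=3, y=0), facing North

Derivation:
Start: (x=0, y=1), facing North
  F4: move forward 1/4 (blocked), now at (x=0, y=0)
  F2: move forward 0/2 (blocked), now at (x=0, y=0)
  L: turn left, now facing West
  L: turn left, now facing South
  L: turn left, now facing East
  F3: move forward 3, now at (x=3, y=0)
  L: turn left, now facing North
  F2: move forward 0/2 (blocked), now at (x=3, y=0)
  L: turn left, now facing West
  R: turn right, now facing North
  F3: move forward 0/3 (blocked), now at (x=3, y=0)
  F3: move forward 0/3 (blocked), now at (x=3, y=0)
Final: (x=3, y=0), facing North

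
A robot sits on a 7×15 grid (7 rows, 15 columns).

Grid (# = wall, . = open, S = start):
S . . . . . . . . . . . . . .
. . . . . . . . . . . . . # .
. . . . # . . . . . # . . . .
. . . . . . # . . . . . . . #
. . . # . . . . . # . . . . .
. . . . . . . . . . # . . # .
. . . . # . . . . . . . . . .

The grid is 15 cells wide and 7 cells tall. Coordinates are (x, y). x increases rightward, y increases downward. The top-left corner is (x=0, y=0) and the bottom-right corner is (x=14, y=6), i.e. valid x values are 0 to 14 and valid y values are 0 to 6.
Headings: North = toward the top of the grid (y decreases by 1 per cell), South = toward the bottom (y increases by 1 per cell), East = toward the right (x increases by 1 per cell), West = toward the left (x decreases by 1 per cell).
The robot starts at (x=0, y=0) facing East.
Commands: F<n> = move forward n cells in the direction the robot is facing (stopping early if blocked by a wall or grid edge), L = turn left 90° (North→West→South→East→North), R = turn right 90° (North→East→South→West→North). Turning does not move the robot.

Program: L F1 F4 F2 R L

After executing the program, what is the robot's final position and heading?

Answer: Final position: (x=0, y=0), facing North

Derivation:
Start: (x=0, y=0), facing East
  L: turn left, now facing North
  F1: move forward 0/1 (blocked), now at (x=0, y=0)
  F4: move forward 0/4 (blocked), now at (x=0, y=0)
  F2: move forward 0/2 (blocked), now at (x=0, y=0)
  R: turn right, now facing East
  L: turn left, now facing North
Final: (x=0, y=0), facing North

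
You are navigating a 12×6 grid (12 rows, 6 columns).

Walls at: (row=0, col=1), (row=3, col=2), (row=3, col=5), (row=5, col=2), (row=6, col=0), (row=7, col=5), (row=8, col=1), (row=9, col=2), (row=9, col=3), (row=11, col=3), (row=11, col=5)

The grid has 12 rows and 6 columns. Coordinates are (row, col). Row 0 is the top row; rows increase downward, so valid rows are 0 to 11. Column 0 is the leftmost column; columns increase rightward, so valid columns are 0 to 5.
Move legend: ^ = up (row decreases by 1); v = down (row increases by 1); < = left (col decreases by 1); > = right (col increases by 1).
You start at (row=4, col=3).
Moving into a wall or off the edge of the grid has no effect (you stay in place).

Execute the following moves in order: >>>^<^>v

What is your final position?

Answer: Final position: (row=4, col=4)

Derivation:
Start: (row=4, col=3)
  > (right): (row=4, col=3) -> (row=4, col=4)
  > (right): (row=4, col=4) -> (row=4, col=5)
  > (right): blocked, stay at (row=4, col=5)
  ^ (up): blocked, stay at (row=4, col=5)
  < (left): (row=4, col=5) -> (row=4, col=4)
  ^ (up): (row=4, col=4) -> (row=3, col=4)
  > (right): blocked, stay at (row=3, col=4)
  v (down): (row=3, col=4) -> (row=4, col=4)
Final: (row=4, col=4)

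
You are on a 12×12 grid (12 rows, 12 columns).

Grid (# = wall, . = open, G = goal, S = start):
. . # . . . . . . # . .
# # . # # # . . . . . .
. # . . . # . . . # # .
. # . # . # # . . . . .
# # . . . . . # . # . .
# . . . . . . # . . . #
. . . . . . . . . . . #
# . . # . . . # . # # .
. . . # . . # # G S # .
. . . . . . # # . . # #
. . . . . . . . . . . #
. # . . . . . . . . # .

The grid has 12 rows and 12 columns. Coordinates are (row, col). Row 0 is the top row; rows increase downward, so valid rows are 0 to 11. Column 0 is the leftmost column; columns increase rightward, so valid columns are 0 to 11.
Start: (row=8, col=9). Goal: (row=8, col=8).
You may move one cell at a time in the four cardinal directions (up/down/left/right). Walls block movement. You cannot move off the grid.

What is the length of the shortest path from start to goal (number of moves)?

Answer: Shortest path length: 1

Derivation:
BFS from (row=8, col=9) until reaching (row=8, col=8):
  Distance 0: (row=8, col=9)
  Distance 1: (row=8, col=8), (row=9, col=9)  <- goal reached here
One shortest path (1 moves): (row=8, col=9) -> (row=8, col=8)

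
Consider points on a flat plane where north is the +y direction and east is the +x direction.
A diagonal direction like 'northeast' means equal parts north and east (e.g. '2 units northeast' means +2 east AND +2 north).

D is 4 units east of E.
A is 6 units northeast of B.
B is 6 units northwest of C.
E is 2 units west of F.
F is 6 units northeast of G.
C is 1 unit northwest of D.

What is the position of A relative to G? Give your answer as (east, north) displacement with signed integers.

Answer: A is at (east=7, north=19) relative to G.

Derivation:
Place G at the origin (east=0, north=0).
  F is 6 units northeast of G: delta (east=+6, north=+6); F at (east=6, north=6).
  E is 2 units west of F: delta (east=-2, north=+0); E at (east=4, north=6).
  D is 4 units east of E: delta (east=+4, north=+0); D at (east=8, north=6).
  C is 1 unit northwest of D: delta (east=-1, north=+1); C at (east=7, north=7).
  B is 6 units northwest of C: delta (east=-6, north=+6); B at (east=1, north=13).
  A is 6 units northeast of B: delta (east=+6, north=+6); A at (east=7, north=19).
Therefore A relative to G: (east=7, north=19).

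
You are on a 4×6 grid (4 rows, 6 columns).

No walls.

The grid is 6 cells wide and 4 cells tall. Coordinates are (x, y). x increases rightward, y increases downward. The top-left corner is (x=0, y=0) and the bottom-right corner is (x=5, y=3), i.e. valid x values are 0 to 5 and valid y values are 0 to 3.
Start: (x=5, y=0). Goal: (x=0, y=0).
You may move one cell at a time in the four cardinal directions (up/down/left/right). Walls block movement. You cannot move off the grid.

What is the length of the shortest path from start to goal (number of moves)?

BFS from (x=5, y=0) until reaching (x=0, y=0):
  Distance 0: (x=5, y=0)
  Distance 1: (x=4, y=0), (x=5, y=1)
  Distance 2: (x=3, y=0), (x=4, y=1), (x=5, y=2)
  Distance 3: (x=2, y=0), (x=3, y=1), (x=4, y=2), (x=5, y=3)
  Distance 4: (x=1, y=0), (x=2, y=1), (x=3, y=2), (x=4, y=3)
  Distance 5: (x=0, y=0), (x=1, y=1), (x=2, y=2), (x=3, y=3)  <- goal reached here
One shortest path (5 moves): (x=5, y=0) -> (x=4, y=0) -> (x=3, y=0) -> (x=2, y=0) -> (x=1, y=0) -> (x=0, y=0)

Answer: Shortest path length: 5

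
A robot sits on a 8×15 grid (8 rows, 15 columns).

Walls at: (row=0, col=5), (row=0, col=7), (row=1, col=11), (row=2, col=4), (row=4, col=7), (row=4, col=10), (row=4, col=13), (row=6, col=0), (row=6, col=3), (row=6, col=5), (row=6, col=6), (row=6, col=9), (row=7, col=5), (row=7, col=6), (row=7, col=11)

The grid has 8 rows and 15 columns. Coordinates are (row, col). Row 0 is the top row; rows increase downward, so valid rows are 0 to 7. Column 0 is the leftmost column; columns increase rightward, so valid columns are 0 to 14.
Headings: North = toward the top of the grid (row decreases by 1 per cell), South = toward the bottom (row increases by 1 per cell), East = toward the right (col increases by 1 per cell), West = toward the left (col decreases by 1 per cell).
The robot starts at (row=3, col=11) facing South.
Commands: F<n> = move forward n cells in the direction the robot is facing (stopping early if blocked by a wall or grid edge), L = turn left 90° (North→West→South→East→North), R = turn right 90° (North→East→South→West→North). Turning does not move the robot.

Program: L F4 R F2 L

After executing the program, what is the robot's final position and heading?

Start: (row=3, col=11), facing South
  L: turn left, now facing East
  F4: move forward 3/4 (blocked), now at (row=3, col=14)
  R: turn right, now facing South
  F2: move forward 2, now at (row=5, col=14)
  L: turn left, now facing East
Final: (row=5, col=14), facing East

Answer: Final position: (row=5, col=14), facing East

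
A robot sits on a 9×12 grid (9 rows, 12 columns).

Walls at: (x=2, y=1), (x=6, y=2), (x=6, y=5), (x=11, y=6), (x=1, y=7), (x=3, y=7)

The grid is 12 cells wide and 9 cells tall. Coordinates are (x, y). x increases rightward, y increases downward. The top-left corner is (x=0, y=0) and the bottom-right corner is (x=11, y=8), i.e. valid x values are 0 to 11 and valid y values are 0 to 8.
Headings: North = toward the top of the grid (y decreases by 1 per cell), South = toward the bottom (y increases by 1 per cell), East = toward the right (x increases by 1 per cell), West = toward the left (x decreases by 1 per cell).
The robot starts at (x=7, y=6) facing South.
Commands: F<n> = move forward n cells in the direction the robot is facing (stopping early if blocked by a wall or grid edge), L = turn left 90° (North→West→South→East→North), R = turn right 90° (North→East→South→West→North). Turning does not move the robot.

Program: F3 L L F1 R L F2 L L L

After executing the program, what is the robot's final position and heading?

Start: (x=7, y=6), facing South
  F3: move forward 2/3 (blocked), now at (x=7, y=8)
  L: turn left, now facing East
  L: turn left, now facing North
  F1: move forward 1, now at (x=7, y=7)
  R: turn right, now facing East
  L: turn left, now facing North
  F2: move forward 2, now at (x=7, y=5)
  L: turn left, now facing West
  L: turn left, now facing South
  L: turn left, now facing East
Final: (x=7, y=5), facing East

Answer: Final position: (x=7, y=5), facing East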